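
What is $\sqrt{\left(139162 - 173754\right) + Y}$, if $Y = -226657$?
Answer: $i \sqrt{261249} \approx 511.13 i$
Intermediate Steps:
$\sqrt{\left(139162 - 173754\right) + Y} = \sqrt{\left(139162 - 173754\right) - 226657} = \sqrt{-34592 - 226657} = \sqrt{-261249} = i \sqrt{261249}$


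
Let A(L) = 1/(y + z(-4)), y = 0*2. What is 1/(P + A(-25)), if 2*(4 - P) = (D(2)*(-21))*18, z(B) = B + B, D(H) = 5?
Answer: 8/7591 ≈ 0.0010539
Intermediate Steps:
y = 0
z(B) = 2*B
P = 949 (P = 4 - 5*(-21)*18/2 = 4 - (-105)*18/2 = 4 - ½*(-1890) = 4 + 945 = 949)
A(L) = -⅛ (A(L) = 1/(0 + 2*(-4)) = 1/(0 - 8) = 1/(-8) = -⅛)
1/(P + A(-25)) = 1/(949 - ⅛) = 1/(7591/8) = 8/7591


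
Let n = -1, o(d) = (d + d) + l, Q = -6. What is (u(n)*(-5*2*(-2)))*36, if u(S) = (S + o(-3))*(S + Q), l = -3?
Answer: 50400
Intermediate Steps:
o(d) = -3 + 2*d (o(d) = (d + d) - 3 = 2*d - 3 = -3 + 2*d)
u(S) = (-9 + S)*(-6 + S) (u(S) = (S + (-3 + 2*(-3)))*(S - 6) = (S + (-3 - 6))*(-6 + S) = (S - 9)*(-6 + S) = (-9 + S)*(-6 + S))
(u(n)*(-5*2*(-2)))*36 = ((54 + (-1)² - 15*(-1))*(-5*2*(-2)))*36 = ((54 + 1 + 15)*(-10*(-2)))*36 = (70*20)*36 = 1400*36 = 50400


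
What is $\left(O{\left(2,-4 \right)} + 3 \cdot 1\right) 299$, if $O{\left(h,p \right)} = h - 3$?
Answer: $598$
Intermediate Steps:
$O{\left(h,p \right)} = -3 + h$
$\left(O{\left(2,-4 \right)} + 3 \cdot 1\right) 299 = \left(\left(-3 + 2\right) + 3 \cdot 1\right) 299 = \left(-1 + 3\right) 299 = 2 \cdot 299 = 598$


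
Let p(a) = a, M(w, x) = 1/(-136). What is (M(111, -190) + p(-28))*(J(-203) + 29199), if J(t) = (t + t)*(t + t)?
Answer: -739079315/136 ≈ -5.4344e+6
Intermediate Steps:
M(w, x) = -1/136
J(t) = 4*t² (J(t) = (2*t)*(2*t) = 4*t²)
(M(111, -190) + p(-28))*(J(-203) + 29199) = (-1/136 - 28)*(4*(-203)² + 29199) = -3809*(4*41209 + 29199)/136 = -3809*(164836 + 29199)/136 = -3809/136*194035 = -739079315/136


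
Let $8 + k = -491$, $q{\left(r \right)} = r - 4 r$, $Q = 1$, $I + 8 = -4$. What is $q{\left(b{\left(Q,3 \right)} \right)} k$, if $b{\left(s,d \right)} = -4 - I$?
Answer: $11976$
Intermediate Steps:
$I = -12$ ($I = -8 - 4 = -12$)
$b{\left(s,d \right)} = 8$ ($b{\left(s,d \right)} = -4 - -12 = -4 + 12 = 8$)
$q{\left(r \right)} = - 3 r$
$k = -499$ ($k = -8 - 491 = -499$)
$q{\left(b{\left(Q,3 \right)} \right)} k = \left(-3\right) 8 \left(-499\right) = \left(-24\right) \left(-499\right) = 11976$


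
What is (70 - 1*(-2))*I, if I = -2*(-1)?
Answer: 144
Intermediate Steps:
I = 2
(70 - 1*(-2))*I = (70 - 1*(-2))*2 = (70 + 2)*2 = 72*2 = 144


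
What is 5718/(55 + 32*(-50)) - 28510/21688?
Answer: -28009989/5584660 ≈ -5.0155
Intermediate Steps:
5718/(55 + 32*(-50)) - 28510/21688 = 5718/(55 - 1600) - 28510*1/21688 = 5718/(-1545) - 14255/10844 = 5718*(-1/1545) - 14255/10844 = -1906/515 - 14255/10844 = -28009989/5584660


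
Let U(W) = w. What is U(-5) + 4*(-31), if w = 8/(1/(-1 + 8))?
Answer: -68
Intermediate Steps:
w = 56 (w = 8/(1/7) = 8/(⅐) = 8*7 = 56)
U(W) = 56
U(-5) + 4*(-31) = 56 + 4*(-31) = 56 - 124 = -68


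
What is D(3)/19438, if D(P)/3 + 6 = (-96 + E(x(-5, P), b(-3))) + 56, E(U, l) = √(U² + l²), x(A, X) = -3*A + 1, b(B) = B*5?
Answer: -69/9719 + 3*√481/19438 ≈ -0.0037146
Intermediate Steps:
b(B) = 5*B
x(A, X) = 1 - 3*A
D(P) = -138 + 3*√481 (D(P) = -18 + 3*((-96 + √((1 - 3*(-5))² + (5*(-3))²)) + 56) = -18 + 3*((-96 + √((1 + 15)² + (-15)²)) + 56) = -18 + 3*((-96 + √(16² + 225)) + 56) = -18 + 3*((-96 + √(256 + 225)) + 56) = -18 + 3*((-96 + √481) + 56) = -18 + 3*(-40 + √481) = -18 + (-120 + 3*√481) = -138 + 3*√481)
D(3)/19438 = (-138 + 3*√481)/19438 = (-138 + 3*√481)*(1/19438) = -69/9719 + 3*√481/19438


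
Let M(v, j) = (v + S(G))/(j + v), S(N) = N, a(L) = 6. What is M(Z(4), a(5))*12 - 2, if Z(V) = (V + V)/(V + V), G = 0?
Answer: -2/7 ≈ -0.28571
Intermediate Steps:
Z(V) = 1 (Z(V) = (2*V)/((2*V)) = (2*V)*(1/(2*V)) = 1)
M(v, j) = v/(j + v) (M(v, j) = (v + 0)/(j + v) = v/(j + v))
M(Z(4), a(5))*12 - 2 = (1/(6 + 1))*12 - 2 = (1/7)*12 - 2 = (1*(⅐))*12 - 2 = (⅐)*12 - 2 = 12/7 - 2 = -2/7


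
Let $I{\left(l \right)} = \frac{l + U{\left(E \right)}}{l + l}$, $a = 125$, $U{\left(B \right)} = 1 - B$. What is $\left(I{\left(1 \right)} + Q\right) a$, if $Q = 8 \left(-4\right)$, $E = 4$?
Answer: $-4125$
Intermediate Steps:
$Q = -32$
$I{\left(l \right)} = \frac{-3 + l}{2 l}$ ($I{\left(l \right)} = \frac{l + \left(1 - 4\right)}{l + l} = \frac{l + \left(1 - 4\right)}{2 l} = \left(l - 3\right) \frac{1}{2 l} = \left(-3 + l\right) \frac{1}{2 l} = \frac{-3 + l}{2 l}$)
$\left(I{\left(1 \right)} + Q\right) a = \left(\frac{-3 + 1}{2 \cdot 1} - 32\right) 125 = \left(\frac{1}{2} \cdot 1 \left(-2\right) - 32\right) 125 = \left(-1 - 32\right) 125 = \left(-33\right) 125 = -4125$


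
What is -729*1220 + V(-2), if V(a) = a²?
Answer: -889376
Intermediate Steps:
-729*1220 + V(-2) = -729*1220 + (-2)² = -889380 + 4 = -889376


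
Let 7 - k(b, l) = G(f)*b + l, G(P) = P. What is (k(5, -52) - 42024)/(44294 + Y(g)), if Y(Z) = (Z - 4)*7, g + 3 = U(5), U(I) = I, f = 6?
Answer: -8399/8856 ≈ -0.94840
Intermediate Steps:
g = 2 (g = -3 + 5 = 2)
k(b, l) = 7 - l - 6*b (k(b, l) = 7 - (6*b + l) = 7 - (l + 6*b) = 7 + (-l - 6*b) = 7 - l - 6*b)
Y(Z) = -28 + 7*Z (Y(Z) = (-4 + Z)*7 = -28 + 7*Z)
(k(5, -52) - 42024)/(44294 + Y(g)) = ((7 - 1*(-52) - 6*5) - 42024)/(44294 + (-28 + 7*2)) = ((7 + 52 - 30) - 42024)/(44294 + (-28 + 14)) = (29 - 42024)/(44294 - 14) = -41995/44280 = -41995*1/44280 = -8399/8856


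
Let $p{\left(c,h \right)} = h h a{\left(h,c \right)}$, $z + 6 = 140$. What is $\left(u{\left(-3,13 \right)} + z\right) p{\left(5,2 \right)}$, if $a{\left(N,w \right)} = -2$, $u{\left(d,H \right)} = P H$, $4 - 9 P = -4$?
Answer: $- \frac{10480}{9} \approx -1164.4$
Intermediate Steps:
$z = 134$ ($z = -6 + 140 = 134$)
$P = \frac{8}{9}$ ($P = \frac{4}{9} - - \frac{4}{9} = \frac{4}{9} + \frac{4}{9} = \frac{8}{9} \approx 0.88889$)
$u{\left(d,H \right)} = \frac{8 H}{9}$
$p{\left(c,h \right)} = - 2 h^{2}$ ($p{\left(c,h \right)} = h h \left(-2\right) = h^{2} \left(-2\right) = - 2 h^{2}$)
$\left(u{\left(-3,13 \right)} + z\right) p{\left(5,2 \right)} = \left(\frac{8}{9} \cdot 13 + 134\right) \left(- 2 \cdot 2^{2}\right) = \left(\frac{104}{9} + 134\right) \left(\left(-2\right) 4\right) = \frac{1310}{9} \left(-8\right) = - \frac{10480}{9}$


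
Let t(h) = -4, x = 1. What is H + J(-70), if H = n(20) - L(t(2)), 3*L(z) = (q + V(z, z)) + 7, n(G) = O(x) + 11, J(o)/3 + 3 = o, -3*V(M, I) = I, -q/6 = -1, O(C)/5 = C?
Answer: -1870/9 ≈ -207.78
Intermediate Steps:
O(C) = 5*C
q = 6 (q = -6*(-1) = 6)
V(M, I) = -I/3
J(o) = -9 + 3*o
n(G) = 16 (n(G) = 5*1 + 11 = 5 + 11 = 16)
L(z) = 13/3 - z/9 (L(z) = ((6 - z/3) + 7)/3 = (13 - z/3)/3 = 13/3 - z/9)
H = 101/9 (H = 16 - (13/3 - ⅑*(-4)) = 16 - (13/3 + 4/9) = 16 - 1*43/9 = 16 - 43/9 = 101/9 ≈ 11.222)
H + J(-70) = 101/9 + (-9 + 3*(-70)) = 101/9 + (-9 - 210) = 101/9 - 219 = -1870/9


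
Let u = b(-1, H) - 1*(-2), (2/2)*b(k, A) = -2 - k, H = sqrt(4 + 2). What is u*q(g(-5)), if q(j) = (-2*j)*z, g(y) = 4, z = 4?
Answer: -32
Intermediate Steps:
H = sqrt(6) ≈ 2.4495
b(k, A) = -2 - k
u = 1 (u = (-2 - 1*(-1)) - 1*(-2) = (-2 + 1) + 2 = -1 + 2 = 1)
q(j) = -8*j (q(j) = -2*j*4 = -8*j)
u*q(g(-5)) = 1*(-8*4) = 1*(-32) = -32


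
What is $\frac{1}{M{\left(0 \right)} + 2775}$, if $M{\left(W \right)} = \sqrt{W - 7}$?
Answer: $\frac{2775}{7700632} - \frac{i \sqrt{7}}{7700632} \approx 0.00036036 - 3.4358 \cdot 10^{-7} i$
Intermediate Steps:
$M{\left(W \right)} = \sqrt{-7 + W}$
$\frac{1}{M{\left(0 \right)} + 2775} = \frac{1}{\sqrt{-7 + 0} + 2775} = \frac{1}{\sqrt{-7} + 2775} = \frac{1}{i \sqrt{7} + 2775} = \frac{1}{2775 + i \sqrt{7}}$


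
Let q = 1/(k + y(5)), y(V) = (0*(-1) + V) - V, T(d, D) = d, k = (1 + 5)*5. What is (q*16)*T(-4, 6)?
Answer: -32/15 ≈ -2.1333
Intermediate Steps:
k = 30 (k = 6*5 = 30)
y(V) = 0 (y(V) = (0 + V) - V = V - V = 0)
q = 1/30 (q = 1/(30 + 0) = 1/30 ≈ 0.033333)
(q*16)*T(-4, 6) = ((1/30)*16)*(-4) = (8/15)*(-4) = -32/15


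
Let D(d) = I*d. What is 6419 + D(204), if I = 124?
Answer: 31715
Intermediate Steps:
D(d) = 124*d
6419 + D(204) = 6419 + 124*204 = 6419 + 25296 = 31715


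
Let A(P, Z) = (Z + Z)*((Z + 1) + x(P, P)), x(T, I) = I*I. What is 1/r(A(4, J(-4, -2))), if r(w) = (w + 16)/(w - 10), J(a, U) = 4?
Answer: 79/92 ≈ 0.85870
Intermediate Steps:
x(T, I) = I**2
A(P, Z) = 2*Z*(1 + Z + P**2) (A(P, Z) = (Z + Z)*((Z + 1) + P**2) = (2*Z)*((1 + Z) + P**2) = (2*Z)*(1 + Z + P**2) = 2*Z*(1 + Z + P**2))
r(w) = (16 + w)/(-10 + w)
1/r(A(4, J(-4, -2))) = 1/((16 + 2*4*(1 + 4 + 4**2))/(-10 + 2*4*(1 + 4 + 4**2))) = 1/((16 + 2*4*(1 + 4 + 16))/(-10 + 2*4*(1 + 4 + 16))) = 1/((16 + 2*4*21)/(-10 + 2*4*21)) = 1/((16 + 168)/(-10 + 168)) = 1/(184/158) = 1/((1/158)*184) = 1/(92/79) = 79/92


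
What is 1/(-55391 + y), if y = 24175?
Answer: -1/31216 ≈ -3.2035e-5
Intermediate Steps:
1/(-55391 + y) = 1/(-55391 + 24175) = 1/(-31216) = -1/31216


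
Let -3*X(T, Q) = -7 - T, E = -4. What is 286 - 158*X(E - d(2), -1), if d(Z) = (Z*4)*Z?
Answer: 2912/3 ≈ 970.67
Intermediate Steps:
d(Z) = 4*Z² (d(Z) = (4*Z)*Z = 4*Z²)
X(T, Q) = 7/3 + T/3 (X(T, Q) = -(-7 - T)/3 = 7/3 + T/3)
286 - 158*X(E - d(2), -1) = 286 - 158*(7/3 + (-4 - 4*2²)/3) = 286 - 158*(7/3 + (-4 - 4*4)/3) = 286 - 158*(7/3 + (-4 - 1*16)/3) = 286 - 158*(7/3 + (-4 - 16)/3) = 286 - 158*(7/3 + (⅓)*(-20)) = 286 - 158*(7/3 - 20/3) = 286 - 158*(-13/3) = 286 + 2054/3 = 2912/3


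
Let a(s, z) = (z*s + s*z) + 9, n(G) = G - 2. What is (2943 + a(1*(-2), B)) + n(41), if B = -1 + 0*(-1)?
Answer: 2995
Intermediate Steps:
n(G) = -2 + G
B = -1 (B = -1 + 0 = -1)
a(s, z) = 9 + 2*s*z (a(s, z) = (s*z + s*z) + 9 = 2*s*z + 9 = 9 + 2*s*z)
(2943 + a(1*(-2), B)) + n(41) = (2943 + (9 + 2*(1*(-2))*(-1))) + (-2 + 41) = (2943 + (9 + 2*(-2)*(-1))) + 39 = (2943 + (9 + 4)) + 39 = (2943 + 13) + 39 = 2956 + 39 = 2995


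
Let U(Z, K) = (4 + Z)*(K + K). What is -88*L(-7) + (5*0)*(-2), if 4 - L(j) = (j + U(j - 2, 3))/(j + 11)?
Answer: -1166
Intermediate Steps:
U(Z, K) = 2*K*(4 + Z) (U(Z, K) = (4 + Z)*(2*K) = 2*K*(4 + Z))
L(j) = 4 - (12 + 7*j)/(11 + j) (L(j) = 4 - (j + 2*3*(4 + (j - 2)))/(j + 11) = 4 - (j + 2*3*(4 + (-2 + j)))/(11 + j) = 4 - (j + 2*3*(2 + j))/(11 + j) = 4 - (j + (12 + 6*j))/(11 + j) = 4 - (12 + 7*j)/(11 + j))
-88*L(-7) + (5*0)*(-2) = -88*(32 - 3*(-7))/(11 - 7) + (5*0)*(-2) = -88*(32 + 21)/4 + 0*(-2) = -22*53 + 0 = -88*53/4 + 0 = -1166 + 0 = -1166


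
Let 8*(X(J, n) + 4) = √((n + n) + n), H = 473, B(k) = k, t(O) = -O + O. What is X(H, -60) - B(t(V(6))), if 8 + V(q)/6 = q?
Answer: -4 + 3*I*√5/4 ≈ -4.0 + 1.6771*I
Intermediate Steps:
V(q) = -48 + 6*q
t(O) = 0
X(J, n) = -4 + √3*√n/8 (X(J, n) = -4 + √((n + n) + n)/8 = -4 + √(2*n + n)/8 = -4 + √(3*n)/8 = -4 + (√3*√n)/8 = -4 + √3*√n/8)
X(H, -60) - B(t(V(6))) = (-4 + √3*√(-60)/8) - 1*0 = (-4 + √3*(2*I*√15)/8) + 0 = (-4 + 3*I*√5/4) + 0 = -4 + 3*I*√5/4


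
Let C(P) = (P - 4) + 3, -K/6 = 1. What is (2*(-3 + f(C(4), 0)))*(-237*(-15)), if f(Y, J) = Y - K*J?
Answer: 0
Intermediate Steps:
K = -6 (K = -6*1 = -6)
C(P) = -1 + P (C(P) = (-4 + P) + 3 = -1 + P)
f(Y, J) = Y + 6*J (f(Y, J) = Y - (-6)*J = Y + 6*J)
(2*(-3 + f(C(4), 0)))*(-237*(-15)) = (2*(-3 + ((-1 + 4) + 6*0)))*(-237*(-15)) = (2*(-3 + (3 + 0)))*3555 = (2*(-3 + 3))*3555 = (2*0)*3555 = 0*3555 = 0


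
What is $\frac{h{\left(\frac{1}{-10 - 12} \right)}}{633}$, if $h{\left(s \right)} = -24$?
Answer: $- \frac{8}{211} \approx -0.037915$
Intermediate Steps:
$\frac{h{\left(\frac{1}{-10 - 12} \right)}}{633} = - \frac{24}{633} = \left(-24\right) \frac{1}{633} = - \frac{8}{211}$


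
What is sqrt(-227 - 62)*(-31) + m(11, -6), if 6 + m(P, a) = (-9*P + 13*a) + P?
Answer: -172 - 527*I ≈ -172.0 - 527.0*I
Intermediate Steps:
m(P, a) = -6 - 8*P + 13*a (m(P, a) = -6 + ((-9*P + 13*a) + P) = -6 + (-8*P + 13*a) = -6 - 8*P + 13*a)
sqrt(-227 - 62)*(-31) + m(11, -6) = sqrt(-227 - 62)*(-31) + (-6 - 8*11 + 13*(-6)) = sqrt(-289)*(-31) + (-6 - 88 - 78) = (17*I)*(-31) - 172 = -527*I - 172 = -172 - 527*I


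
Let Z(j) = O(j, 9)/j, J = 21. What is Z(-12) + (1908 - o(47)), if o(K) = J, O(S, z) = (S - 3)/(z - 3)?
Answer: 45293/24 ≈ 1887.2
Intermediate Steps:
O(S, z) = (-3 + S)/(-3 + z)
o(K) = 21
Z(j) = (-½ + j/6)/j (Z(j) = ((-3 + j)/(-3 + 9))/j = ((-3 + j)/6)/j = (-½ + j/6)/j)
Z(-12) + (1908 - o(47)) = (⅙)*(-3 - 12)/(-12) + (1908 - 1*21) = (⅙)*(-1/12)*(-15) + (1908 - 21) = 5/24 + 1887 = 45293/24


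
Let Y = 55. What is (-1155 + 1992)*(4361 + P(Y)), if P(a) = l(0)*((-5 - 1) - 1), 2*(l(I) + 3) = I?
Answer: 3667734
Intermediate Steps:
l(I) = -3 + I/2
P(a) = 21 (P(a) = (-3 + (½)*0)*((-5 - 1) - 1) = (-3 + 0)*(-6 - 1) = -3*(-7) = 21)
(-1155 + 1992)*(4361 + P(Y)) = (-1155 + 1992)*(4361 + 21) = 837*4382 = 3667734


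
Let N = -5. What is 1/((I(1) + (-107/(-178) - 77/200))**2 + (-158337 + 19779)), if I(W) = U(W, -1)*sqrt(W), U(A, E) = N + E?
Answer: -316840000/43890117399791 ≈ -7.2189e-6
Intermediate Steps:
U(A, E) = -5 + E
I(W) = -6*sqrt(W) (I(W) = (-5 - 1)*sqrt(W) = -6*sqrt(W))
1/((I(1) + (-107/(-178) - 77/200))**2 + (-158337 + 19779)) = 1/((-6*sqrt(1) + (-107/(-178) - 77/200))**2 + (-158337 + 19779)) = 1/((-6*1 + (-107*(-1/178) - 77*1/200))**2 - 138558) = 1/((-6 + (107/178 - 77/200))**2 - 138558) = 1/((-6 + 3847/17800)**2 - 138558) = 1/((-102953/17800)**2 - 138558) = 1/(10599320209/316840000 - 138558) = 1/(-43890117399791/316840000) = -316840000/43890117399791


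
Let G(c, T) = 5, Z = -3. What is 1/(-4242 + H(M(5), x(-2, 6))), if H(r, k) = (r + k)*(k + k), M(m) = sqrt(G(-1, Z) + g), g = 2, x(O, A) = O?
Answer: -2117/8963322 + sqrt(7)/4481661 ≈ -0.00023559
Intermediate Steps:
M(m) = sqrt(7) (M(m) = sqrt(5 + 2) = sqrt(7))
H(r, k) = 2*k*(k + r) (H(r, k) = (k + r)*(2*k) = 2*k*(k + r))
1/(-4242 + H(M(5), x(-2, 6))) = 1/(-4242 + 2*(-2)*(-2 + sqrt(7))) = 1/(-4242 + (8 - 4*sqrt(7))) = 1/(-4234 - 4*sqrt(7))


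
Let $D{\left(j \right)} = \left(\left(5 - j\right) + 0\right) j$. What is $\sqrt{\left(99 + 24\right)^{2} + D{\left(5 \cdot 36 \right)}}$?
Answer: $3 i \sqrt{1819} \approx 127.95 i$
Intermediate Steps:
$D{\left(j \right)} = j \left(5 - j\right)$ ($D{\left(j \right)} = \left(5 - j\right) j = j \left(5 - j\right)$)
$\sqrt{\left(99 + 24\right)^{2} + D{\left(5 \cdot 36 \right)}} = \sqrt{\left(99 + 24\right)^{2} + 5 \cdot 36 \left(5 - 5 \cdot 36\right)} = \sqrt{123^{2} + 180 \left(5 - 180\right)} = \sqrt{15129 + 180 \left(5 - 180\right)} = \sqrt{15129 + 180 \left(-175\right)} = \sqrt{15129 - 31500} = \sqrt{-16371} = 3 i \sqrt{1819}$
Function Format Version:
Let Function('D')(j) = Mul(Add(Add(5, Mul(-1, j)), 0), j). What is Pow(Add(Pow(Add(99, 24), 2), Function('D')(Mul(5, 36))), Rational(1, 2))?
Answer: Mul(3, I, Pow(1819, Rational(1, 2))) ≈ Mul(127.95, I)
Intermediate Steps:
Function('D')(j) = Mul(j, Add(5, Mul(-1, j))) (Function('D')(j) = Mul(Add(5, Mul(-1, j)), j) = Mul(j, Add(5, Mul(-1, j))))
Pow(Add(Pow(Add(99, 24), 2), Function('D')(Mul(5, 36))), Rational(1, 2)) = Pow(Add(Pow(Add(99, 24), 2), Mul(Mul(5, 36), Add(5, Mul(-1, Mul(5, 36))))), Rational(1, 2)) = Pow(Add(Pow(123, 2), Mul(180, Add(5, Mul(-1, 180)))), Rational(1, 2)) = Pow(Add(15129, Mul(180, Add(5, -180))), Rational(1, 2)) = Pow(Add(15129, Mul(180, -175)), Rational(1, 2)) = Pow(Add(15129, -31500), Rational(1, 2)) = Pow(-16371, Rational(1, 2)) = Mul(3, I, Pow(1819, Rational(1, 2)))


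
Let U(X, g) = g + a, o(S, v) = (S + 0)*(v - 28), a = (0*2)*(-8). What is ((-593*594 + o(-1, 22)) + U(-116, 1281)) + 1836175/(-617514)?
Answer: -216721462045/617514 ≈ -3.5096e+5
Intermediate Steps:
a = 0 (a = 0*(-8) = 0)
o(S, v) = S*(-28 + v)
U(X, g) = g (U(X, g) = g + 0 = g)
((-593*594 + o(-1, 22)) + U(-116, 1281)) + 1836175/(-617514) = ((-593*594 - (-28 + 22)) + 1281) + 1836175/(-617514) = ((-352242 - 1*(-6)) + 1281) + 1836175*(-1/617514) = ((-352242 + 6) + 1281) - 1836175/617514 = (-352236 + 1281) - 1836175/617514 = -350955 - 1836175/617514 = -216721462045/617514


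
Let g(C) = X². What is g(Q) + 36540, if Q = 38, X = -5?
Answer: 36565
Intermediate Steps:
g(C) = 25 (g(C) = (-5)² = 25)
g(Q) + 36540 = 25 + 36540 = 36565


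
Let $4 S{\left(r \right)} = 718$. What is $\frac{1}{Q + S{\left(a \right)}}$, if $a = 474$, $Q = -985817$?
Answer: $- \frac{2}{1971275} \approx -1.0146 \cdot 10^{-6}$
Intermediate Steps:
$S{\left(r \right)} = \frac{359}{2}$ ($S{\left(r \right)} = \frac{1}{4} \cdot 718 = \frac{359}{2}$)
$\frac{1}{Q + S{\left(a \right)}} = \frac{1}{-985817 + \frac{359}{2}} = \frac{1}{- \frac{1971275}{2}} = - \frac{2}{1971275}$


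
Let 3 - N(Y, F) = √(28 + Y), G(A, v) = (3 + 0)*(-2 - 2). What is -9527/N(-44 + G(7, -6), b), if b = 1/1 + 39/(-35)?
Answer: -28581/37 - 19054*I*√7/37 ≈ -772.46 - 1362.5*I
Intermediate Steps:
G(A, v) = -12 (G(A, v) = 3*(-4) = -12)
b = -4/35 (b = 1*1 + 39*(-1/35) = 1 - 39/35 = -4/35 ≈ -0.11429)
N(Y, F) = 3 - √(28 + Y)
-9527/N(-44 + G(7, -6), b) = -9527/(3 - √(28 + (-44 - 12))) = -9527/(3 - √(28 - 56)) = -9527/(3 - √(-28)) = -9527/(3 - 2*I*√7)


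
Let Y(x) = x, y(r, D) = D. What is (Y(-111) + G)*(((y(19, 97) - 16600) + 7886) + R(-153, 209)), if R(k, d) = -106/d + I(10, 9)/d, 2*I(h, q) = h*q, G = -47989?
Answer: 86628773400/209 ≈ 4.1449e+8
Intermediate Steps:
I(h, q) = h*q/2 (I(h, q) = (h*q)/2 = h*q/2)
R(k, d) = -61/d (R(k, d) = -106/d + ((½)*10*9)/d = -106/d + 45/d = -61/d)
(Y(-111) + G)*(((y(19, 97) - 16600) + 7886) + R(-153, 209)) = (-111 - 47989)*(((97 - 16600) + 7886) - 61/209) = -48100*((-16503 + 7886) - 61*1/209) = -48100*(-8617 - 61/209) = -48100*(-1801014/209) = 86628773400/209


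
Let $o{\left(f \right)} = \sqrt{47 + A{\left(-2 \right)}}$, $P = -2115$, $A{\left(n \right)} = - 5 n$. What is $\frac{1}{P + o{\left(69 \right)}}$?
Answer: $- \frac{705}{1491056} - \frac{\sqrt{57}}{4473168} \approx -0.00047451$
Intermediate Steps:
$o{\left(f \right)} = \sqrt{57}$ ($o{\left(f \right)} = \sqrt{47 - -10} = \sqrt{47 + 10} = \sqrt{57}$)
$\frac{1}{P + o{\left(69 \right)}} = \frac{1}{-2115 + \sqrt{57}}$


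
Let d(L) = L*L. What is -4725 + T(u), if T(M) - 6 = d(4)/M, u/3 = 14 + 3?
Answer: -240653/51 ≈ -4718.7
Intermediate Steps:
u = 51 (u = 3*(14 + 3) = 3*17 = 51)
d(L) = L²
T(M) = 6 + 16/M (T(M) = 6 + 4²/M = 6 + 16/M)
-4725 + T(u) = -4725 + (6 + 16/51) = -4725 + 322/51 = -240653/51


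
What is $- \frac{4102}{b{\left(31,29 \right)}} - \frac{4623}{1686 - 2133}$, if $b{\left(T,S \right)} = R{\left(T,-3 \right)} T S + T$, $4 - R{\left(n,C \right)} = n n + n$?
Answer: $\frac{195614017}{18905567} \approx 10.347$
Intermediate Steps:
$R{\left(n,C \right)} = 4 - n - n^{2}$ ($R{\left(n,C \right)} = 4 - \left(n n + n\right) = 4 - \left(n^{2} + n\right) = 4 - \left(n + n^{2}\right) = 4 - n - n^{2}$)
$b{\left(T,S \right)} = T + S T \left(4 - T - T^{2}\right)$ ($b{\left(T,S \right)} = \left(4 - T - T^{2}\right) T S + T = T \left(4 - T - T^{2}\right) S + T = S T \left(4 - T - T^{2}\right) + T = T + S T \left(4 - T - T^{2}\right)$)
$- \frac{4102}{b{\left(31,29 \right)}} - \frac{4623}{1686 - 2133} = - \frac{4102}{\left(-1\right) 31 \left(-1 + 29 \left(-4 + 31 + 31^{2}\right)\right)} - \frac{4623}{1686 - 2133} = - \frac{4102}{\left(-1\right) 31 \left(-1 + 29 \left(-4 + 31 + 961\right)\right)} - \frac{4623}{1686 - 2133} = - \frac{4102}{\left(-1\right) 31 \left(-1 + 29 \cdot 988\right)} - \frac{4623}{-447} = - \frac{4102}{\left(-1\right) 31 \left(-1 + 28652\right)} - - \frac{1541}{149} = - \frac{4102}{\left(-1\right) 31 \cdot 28651} + \frac{1541}{149} = - \frac{4102}{-888181} + \frac{1541}{149} = \left(-4102\right) \left(- \frac{1}{888181}\right) + \frac{1541}{149} = \frac{586}{126883} + \frac{1541}{149} = \frac{195614017}{18905567}$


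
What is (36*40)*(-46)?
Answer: -66240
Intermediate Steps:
(36*40)*(-46) = 1440*(-46) = -66240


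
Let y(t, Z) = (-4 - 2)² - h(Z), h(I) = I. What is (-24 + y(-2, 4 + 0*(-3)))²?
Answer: 64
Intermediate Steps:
y(t, Z) = 36 - Z (y(t, Z) = (-4 - 2)² - Z = (-6)² - Z = 36 - Z)
(-24 + y(-2, 4 + 0*(-3)))² = (-24 + (36 - (4 + 0*(-3))))² = (-24 + (36 - (4 + 0)))² = (-24 + (36 - 1*4))² = (-24 + (36 - 4))² = (-24 + 32)² = 8² = 64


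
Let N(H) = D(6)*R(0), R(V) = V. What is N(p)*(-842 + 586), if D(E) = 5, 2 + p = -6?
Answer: 0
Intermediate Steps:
p = -8 (p = -2 - 6 = -8)
N(H) = 0 (N(H) = 5*0 = 0)
N(p)*(-842 + 586) = 0*(-842 + 586) = 0*(-256) = 0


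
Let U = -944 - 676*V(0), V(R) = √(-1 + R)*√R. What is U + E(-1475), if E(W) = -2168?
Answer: -3112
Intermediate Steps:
V(R) = √R*√(-1 + R)
U = -944 (U = -944 - 676*√0*√(-1 + 0) = -944 - 0*√(-1) = -944 - 0*I = -944 - 676*0 = -944 + 0 = -944)
U + E(-1475) = -944 - 2168 = -3112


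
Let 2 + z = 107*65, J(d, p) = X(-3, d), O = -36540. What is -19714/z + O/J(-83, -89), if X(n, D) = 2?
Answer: -127051024/6953 ≈ -18273.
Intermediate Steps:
J(d, p) = 2
z = 6953 (z = -2 + 107*65 = -2 + 6955 = 6953)
-19714/z + O/J(-83, -89) = -19714/6953 - 36540/2 = -19714*1/6953 - 36540*½ = -19714/6953 - 18270 = -127051024/6953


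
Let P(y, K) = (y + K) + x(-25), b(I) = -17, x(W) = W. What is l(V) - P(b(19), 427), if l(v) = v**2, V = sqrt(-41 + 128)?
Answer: -298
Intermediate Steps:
V = sqrt(87) ≈ 9.3274
P(y, K) = -25 + K + y (P(y, K) = (y + K) - 25 = (K + y) - 25 = -25 + K + y)
l(V) - P(b(19), 427) = (sqrt(87))**2 - (-25 + 427 - 17) = 87 - 1*385 = 87 - 385 = -298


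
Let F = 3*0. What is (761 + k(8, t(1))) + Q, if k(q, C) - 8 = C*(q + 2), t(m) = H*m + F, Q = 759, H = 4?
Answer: 1568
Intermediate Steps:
F = 0
t(m) = 4*m (t(m) = 4*m + 0 = 4*m)
k(q, C) = 8 + C*(2 + q) (k(q, C) = 8 + C*(q + 2) = 8 + C*(2 + q))
(761 + k(8, t(1))) + Q = (761 + (8 + 2*(4*1) + (4*1)*8)) + 759 = (761 + (8 + 2*4 + 4*8)) + 759 = (761 + (8 + 8 + 32)) + 759 = (761 + 48) + 759 = 809 + 759 = 1568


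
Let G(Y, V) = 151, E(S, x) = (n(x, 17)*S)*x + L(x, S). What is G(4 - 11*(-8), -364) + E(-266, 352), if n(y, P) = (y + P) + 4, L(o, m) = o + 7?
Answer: -34924226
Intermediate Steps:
L(o, m) = 7 + o
n(y, P) = 4 + P + y (n(y, P) = (P + y) + 4 = 4 + P + y)
E(S, x) = 7 + x + S*x*(21 + x) (E(S, x) = ((4 + 17 + x)*S)*x + (7 + x) = ((21 + x)*S)*x + (7 + x) = (S*(21 + x))*x + (7 + x) = S*x*(21 + x) + (7 + x) = 7 + x + S*x*(21 + x))
G(4 - 11*(-8), -364) + E(-266, 352) = 151 + (7 + 352 - 266*352*(21 + 352)) = 151 + (7 + 352 - 266*352*373) = 151 + (7 + 352 - 34924736) = 151 - 34924377 = -34924226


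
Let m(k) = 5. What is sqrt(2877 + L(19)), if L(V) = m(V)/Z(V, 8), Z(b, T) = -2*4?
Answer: sqrt(46022)/4 ≈ 53.632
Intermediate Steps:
Z(b, T) = -8
L(V) = -5/8 (L(V) = 5/(-8) = 5*(-1/8) = -5/8)
sqrt(2877 + L(19)) = sqrt(2877 - 5/8) = sqrt(23011/8) = sqrt(46022)/4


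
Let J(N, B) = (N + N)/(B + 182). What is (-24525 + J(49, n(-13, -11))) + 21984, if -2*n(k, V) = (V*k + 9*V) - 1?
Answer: -815465/321 ≈ -2540.4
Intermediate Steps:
n(k, V) = ½ - 9*V/2 - V*k/2 (n(k, V) = -((V*k + 9*V) - 1)/2 = -((9*V + V*k) - 1)/2 = -(-1 + 9*V + V*k)/2 = ½ - 9*V/2 - V*k/2)
J(N, B) = 2*N/(182 + B) (J(N, B) = (2*N)/(182 + B) = 2*N/(182 + B))
(-24525 + J(49, n(-13, -11))) + 21984 = (-24525 + 2*49/(182 + (½ - 9/2*(-11) - ½*(-11)*(-13)))) + 21984 = (-24525 + 2*49/(182 + (½ + 99/2 - 143/2))) + 21984 = (-24525 + 2*49/(182 - 43/2)) + 21984 = (-24525 + 2*49/(321/2)) + 21984 = (-24525 + 2*49*(2/321)) + 21984 = (-24525 + 196/321) + 21984 = -7872329/321 + 21984 = -815465/321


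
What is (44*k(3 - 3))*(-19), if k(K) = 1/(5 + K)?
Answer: -836/5 ≈ -167.20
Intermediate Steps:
(44*k(3 - 3))*(-19) = (44/(5 + (3 - 3)))*(-19) = (44/(5 + 0))*(-19) = (44/5)*(-19) = -836/5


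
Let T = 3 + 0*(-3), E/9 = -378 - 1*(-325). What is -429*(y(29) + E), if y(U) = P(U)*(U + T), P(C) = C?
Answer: -193479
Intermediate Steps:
E = -477 (E = 9*(-378 - 1*(-325)) = 9*(-378 + 325) = 9*(-53) = -477)
T = 3 (T = 3 + 0 = 3)
y(U) = U*(3 + U) (y(U) = U*(U + 3) = U*(3 + U))
-429*(y(29) + E) = -429*(29*(3 + 29) - 477) = -429*(29*32 - 477) = -429*(928 - 477) = -429*451 = -193479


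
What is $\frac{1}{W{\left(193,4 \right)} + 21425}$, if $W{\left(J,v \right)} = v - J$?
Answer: $\frac{1}{21236} \approx 4.709 \cdot 10^{-5}$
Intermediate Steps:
$\frac{1}{W{\left(193,4 \right)} + 21425} = \frac{1}{\left(4 - 193\right) + 21425} = \frac{1}{-189 + 21425} = \frac{1}{21236}$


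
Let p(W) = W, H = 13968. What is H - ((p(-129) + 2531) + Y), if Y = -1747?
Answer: 13313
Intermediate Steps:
H - ((p(-129) + 2531) + Y) = 13968 - ((-129 + 2531) - 1747) = 13968 - (2402 - 1747) = 13968 - 1*655 = 13968 - 655 = 13313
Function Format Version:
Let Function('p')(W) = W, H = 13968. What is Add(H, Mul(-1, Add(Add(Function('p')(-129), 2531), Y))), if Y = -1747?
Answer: 13313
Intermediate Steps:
Add(H, Mul(-1, Add(Add(Function('p')(-129), 2531), Y))) = Add(13968, Mul(-1, Add(Add(-129, 2531), -1747))) = Add(13968, Mul(-1, Add(2402, -1747))) = Add(13968, Mul(-1, 655)) = Add(13968, -655) = 13313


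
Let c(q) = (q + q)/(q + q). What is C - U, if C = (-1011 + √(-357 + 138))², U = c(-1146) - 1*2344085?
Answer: 3365986 - 2022*I*√219 ≈ 3.366e+6 - 29923.0*I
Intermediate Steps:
c(q) = 1 (c(q) = (2*q)/((2*q)) = (2*q)*(1/(2*q)) = 1)
U = -2344084 (U = 1 - 1*2344085 = 1 - 2344085 = -2344084)
C = (-1011 + I*√219)² (C = (-1011 + √(-219))² = (-1011 + I*√219)² ≈ 1.0219e+6 - 29923.0*I)
C - U = (1011 - I*√219)² - 1*(-2344084) = (1011 - I*√219)² + 2344084 = 2344084 + (1011 - I*√219)²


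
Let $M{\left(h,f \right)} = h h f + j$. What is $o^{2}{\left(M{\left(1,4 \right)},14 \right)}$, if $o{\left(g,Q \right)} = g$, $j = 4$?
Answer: $64$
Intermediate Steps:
$M{\left(h,f \right)} = 4 + f h^{2}$ ($M{\left(h,f \right)} = h h f + 4 = h^{2} f + 4 = f h^{2} + 4 = 4 + f h^{2}$)
$o^{2}{\left(M{\left(1,4 \right)},14 \right)} = \left(4 + 4 \cdot 1^{2}\right)^{2} = \left(4 + 4 \cdot 1\right)^{2} = \left(4 + 4\right)^{2} = 8^{2} = 64$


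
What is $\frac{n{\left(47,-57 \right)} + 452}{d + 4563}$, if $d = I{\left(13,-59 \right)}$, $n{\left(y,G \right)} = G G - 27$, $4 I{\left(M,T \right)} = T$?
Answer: $\frac{14696}{18193} \approx 0.80778$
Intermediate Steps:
$I{\left(M,T \right)} = \frac{T}{4}$
$n{\left(y,G \right)} = -27 + G^{2}$ ($n{\left(y,G \right)} = G^{2} - 27 = -27 + G^{2}$)
$d = - \frac{59}{4}$ ($d = \frac{1}{4} \left(-59\right) = - \frac{59}{4} \approx -14.75$)
$\frac{n{\left(47,-57 \right)} + 452}{d + 4563} = \frac{\left(-27 + \left(-57\right)^{2}\right) + 452}{- \frac{59}{4} + 4563} = \frac{\left(-27 + 3249\right) + 452}{\frac{18193}{4}} = \left(3222 + 452\right) \frac{4}{18193} = 3674 \cdot \frac{4}{18193} = \frac{14696}{18193}$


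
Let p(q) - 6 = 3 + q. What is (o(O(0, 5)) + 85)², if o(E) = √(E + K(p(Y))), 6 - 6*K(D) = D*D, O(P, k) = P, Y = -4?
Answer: (510 + I*√114)²/36 ≈ 7221.8 + 302.52*I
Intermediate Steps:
p(q) = 9 + q (p(q) = 6 + (3 + q) = 9 + q)
K(D) = 1 - D²/6 (K(D) = 1 - D*D/6 = 1 - D²/6)
o(E) = √(-19/6 + E) (o(E) = √(E + (1 - (9 - 4)²/6)) = √(E + (1 - ⅙*5²)) = √(E + (1 - ⅙*25)) = √(E + (1 - 25/6)) = √(E - 19/6) = √(-19/6 + E))
(o(O(0, 5)) + 85)² = (√(-114 + 36*0)/6 + 85)² = (√(-114 + 0)/6 + 85)² = (√(-114)/6 + 85)² = ((I*√114)/6 + 85)² = (I*√114/6 + 85)² = (85 + I*√114/6)²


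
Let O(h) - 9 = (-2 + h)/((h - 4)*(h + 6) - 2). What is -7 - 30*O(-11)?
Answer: -19831/73 ≈ -271.66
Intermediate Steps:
O(h) = 9 + (-2 + h)/(-2 + (-4 + h)*(6 + h)) (O(h) = 9 + (-2 + h)/((h - 4)*(h + 6) - 2) = 9 + (-2 + h)/((-4 + h)*(6 + h) - 2) = 9 + (-2 + h)/(-2 + (-4 + h)*(6 + h)))
-7 - 30*O(-11) = -7 - 30*(-236 + 9*(-11)**2 + 19*(-11))/(-26 + (-11)**2 + 2*(-11)) = -7 - 30*(-236 + 9*121 - 209)/(-26 + 121 - 22) = -7 - 30*(-236 + 1089 - 209)/73 = -7 - 30*644/73 = -7 - 19320/73 = -19831/73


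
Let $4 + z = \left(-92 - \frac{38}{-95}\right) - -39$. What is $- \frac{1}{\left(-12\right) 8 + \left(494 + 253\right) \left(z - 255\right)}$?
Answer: $\frac{5}{1164306} \approx 4.2944 \cdot 10^{-6}$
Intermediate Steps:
$z = - \frac{283}{5}$ ($z = -4 - \left(53 - \frac{2}{5}\right) = -4 + \left(\left(-92 - 38 \left(- \frac{1}{95}\right)\right) + 39\right) = -4 + \left(\left(-92 - - \frac{2}{5}\right) + 39\right) = -4 + \left(\left(-92 + \frac{2}{5}\right) + 39\right) = -4 + \left(- \frac{458}{5} + 39\right) = -4 - \frac{263}{5} = - \frac{283}{5} \approx -56.6$)
$- \frac{1}{\left(-12\right) 8 + \left(494 + 253\right) \left(z - 255\right)} = - \frac{1}{\left(-12\right) 8 + \left(494 + 253\right) \left(- \frac{283}{5} - 255\right)} = - \frac{1}{-96 + 747 \left(- \frac{1558}{5}\right)} = - \frac{1}{-96 - \frac{1163826}{5}} = - \frac{1}{- \frac{1164306}{5}} = \left(-1\right) \left(- \frac{5}{1164306}\right) = \frac{5}{1164306}$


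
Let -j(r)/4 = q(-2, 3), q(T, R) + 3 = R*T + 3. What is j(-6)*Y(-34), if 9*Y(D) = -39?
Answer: -104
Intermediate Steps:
q(T, R) = R*T (q(T, R) = -3 + (R*T + 3) = -3 + (3 + R*T) = R*T)
Y(D) = -13/3 (Y(D) = (⅑)*(-39) = -13/3)
j(r) = 24 (j(r) = -12*(-2) = -4*(-6) = 24)
j(-6)*Y(-34) = 24*(-13/3) = -104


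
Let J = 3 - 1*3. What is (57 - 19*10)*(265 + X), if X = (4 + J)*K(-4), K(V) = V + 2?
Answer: -34181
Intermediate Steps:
J = 0 (J = 3 - 3 = 0)
K(V) = 2 + V
X = -8 (X = (4 + 0)*(2 - 4) = 4*(-2) = -8)
(57 - 19*10)*(265 + X) = (57 - 19*10)*(265 - 8) = (57 - 190)*257 = -133*257 = -34181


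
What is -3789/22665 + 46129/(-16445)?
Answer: -73854926/24848395 ≈ -2.9722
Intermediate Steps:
-3789/22665 + 46129/(-16445) = -3789*1/22665 + 46129*(-1/16445) = -1263/7555 - 46129/16445 = -73854926/24848395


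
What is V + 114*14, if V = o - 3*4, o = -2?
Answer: 1582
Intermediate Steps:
V = -14 (V = -2 - 3*4 = -2 - 12 = -14)
V + 114*14 = -14 + 114*14 = -14 + 1596 = 1582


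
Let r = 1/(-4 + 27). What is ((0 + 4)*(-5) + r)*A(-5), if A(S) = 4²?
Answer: -7344/23 ≈ -319.30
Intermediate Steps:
A(S) = 16
r = 1/23 ≈ 0.043478
((0 + 4)*(-5) + r)*A(-5) = ((0 + 4)*(-5) + 1/23)*16 = (4*(-5) + 1/23)*16 = (-20 + 1/23)*16 = -459/23*16 = -7344/23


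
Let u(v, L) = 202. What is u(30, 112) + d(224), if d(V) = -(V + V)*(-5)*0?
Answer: 202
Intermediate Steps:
d(V) = 0 (d(V) = -2*V*(-5)*0 = -(-10)*V*0 = (10*V)*0 = 0)
u(30, 112) + d(224) = 202 + 0 = 202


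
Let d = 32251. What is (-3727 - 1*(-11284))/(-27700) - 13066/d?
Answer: -605649007/893352700 ≈ -0.67795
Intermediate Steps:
(-3727 - 1*(-11284))/(-27700) - 13066/d = (-3727 - 1*(-11284))/(-27700) - 13066/32251 = (-3727 + 11284)*(-1/27700) - 13066*1/32251 = 7557*(-1/27700) - 13066/32251 = -7557/27700 - 13066/32251 = -605649007/893352700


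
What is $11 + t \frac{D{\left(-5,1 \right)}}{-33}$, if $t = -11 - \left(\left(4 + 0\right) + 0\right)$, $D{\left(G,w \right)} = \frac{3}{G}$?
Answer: $\frac{118}{11} \approx 10.727$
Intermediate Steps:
$t = -15$ ($t = -11 - \left(4 + 0\right) = -11 - 4 = -15$)
$11 + t \frac{D{\left(-5,1 \right)}}{-33} = 11 - 15 \frac{3 \frac{1}{-5}}{-33} = 11 - 15 \cdot 3 \left(- \frac{1}{5}\right) \left(- \frac{1}{33}\right) = 11 - 15 \left(\left(- \frac{3}{5}\right) \left(- \frac{1}{33}\right)\right) = 11 - \frac{3}{11} = \frac{118}{11}$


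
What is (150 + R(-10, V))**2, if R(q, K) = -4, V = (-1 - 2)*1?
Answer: 21316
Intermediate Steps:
V = -3 (V = -3*1 = -3)
(150 + R(-10, V))**2 = (150 - 4)**2 = 146**2 = 21316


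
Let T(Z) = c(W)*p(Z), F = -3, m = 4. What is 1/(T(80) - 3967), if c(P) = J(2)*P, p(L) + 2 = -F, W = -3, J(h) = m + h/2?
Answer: -1/3982 ≈ -0.00025113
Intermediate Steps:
J(h) = 4 + h/2
p(L) = 1 (p(L) = -2 - 1*(-3) = -2 + 3 = 1)
c(P) = 5*P (c(P) = (4 + (½)*2)*P = (4 + 1)*P = 5*P)
T(Z) = -15 (T(Z) = (5*(-3))*1 = -15*1 = -15)
1/(T(80) - 3967) = 1/(-15 - 3967) = 1/(-3982) = -1/3982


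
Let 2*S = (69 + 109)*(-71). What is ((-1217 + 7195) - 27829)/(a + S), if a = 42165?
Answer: -21851/35846 ≈ -0.60958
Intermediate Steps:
S = -6319 (S = ((69 + 109)*(-71))/2 = (178*(-71))/2 = (½)*(-12638) = -6319)
((-1217 + 7195) - 27829)/(a + S) = ((-1217 + 7195) - 27829)/(42165 - 6319) = (5978 - 27829)/35846 = -21851*1/35846 = -21851/35846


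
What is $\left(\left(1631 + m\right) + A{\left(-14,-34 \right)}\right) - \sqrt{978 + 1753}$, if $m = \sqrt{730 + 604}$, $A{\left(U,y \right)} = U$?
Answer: $1617 + \sqrt{1334} - \sqrt{2731} \approx 1601.3$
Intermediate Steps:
$m = \sqrt{1334} \approx 36.524$
$\left(\left(1631 + m\right) + A{\left(-14,-34 \right)}\right) - \sqrt{978 + 1753} = \left(\left(1631 + \sqrt{1334}\right) - 14\right) - \sqrt{978 + 1753} = \left(1617 + \sqrt{1334}\right) - \sqrt{2731} = 1617 + \sqrt{1334} - \sqrt{2731}$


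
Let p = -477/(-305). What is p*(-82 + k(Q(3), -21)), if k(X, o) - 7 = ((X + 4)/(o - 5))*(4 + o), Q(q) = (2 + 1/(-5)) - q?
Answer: -2268612/19825 ≈ -114.43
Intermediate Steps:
Q(q) = 9/5 - q (Q(q) = (2 - ⅕) - q = 9/5 - q)
k(X, o) = 7 + (4 + X)*(4 + o)/(-5 + o) (k(X, o) = 7 + ((X + 4)/(o - 5))*(4 + o) = 7 + ((4 + X)/(-5 + o))*(4 + o) = 7 + (4 + X)*(4 + o)/(-5 + o))
p = 477/305 (p = -477*(-1/305) = 477/305 ≈ 1.5639)
p*(-82 + k(Q(3), -21)) = 477*(-82 + (-19 + 4*(9/5 - 1*3) + 11*(-21) + (9/5 - 1*3)*(-21))/(-5 - 21))/305 = 477*(-82 + (-19 + 4*(9/5 - 3) - 231 + (9/5 - 3)*(-21))/(-26))/305 = 477*(-82 - (-19 + 4*(-6/5) - 231 - 6/5*(-21))/26)/305 = 477*(-82 - (-19 - 24/5 - 231 + 126/5)/26)/305 = 477*(-82 - 1/26*(-1148/5))/305 = 477*(-82 + 574/65)/305 = (477/305)*(-4756/65) = -2268612/19825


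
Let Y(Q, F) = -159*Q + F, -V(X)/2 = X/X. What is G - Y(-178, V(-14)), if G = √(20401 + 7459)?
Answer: -28300 + 2*√6965 ≈ -28133.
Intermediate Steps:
V(X) = -2 (V(X) = -2*X/X = -2*1 = -2)
Y(Q, F) = F - 159*Q
G = 2*√6965 (G = √27860 = 2*√6965 ≈ 166.91)
G - Y(-178, V(-14)) = 2*√6965 - (-2 - 159*(-178)) = 2*√6965 - (-2 + 28302) = 2*√6965 - 1*28300 = 2*√6965 - 28300 = -28300 + 2*√6965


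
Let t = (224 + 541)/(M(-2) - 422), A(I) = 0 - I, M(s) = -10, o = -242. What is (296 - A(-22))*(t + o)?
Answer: -1603037/24 ≈ -66793.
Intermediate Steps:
A(I) = -I
t = -85/48 (t = (224 + 541)/(-10 - 422) = 765/(-432) = 765*(-1/432) = -85/48 ≈ -1.7708)
(296 - A(-22))*(t + o) = (296 - (-1)*(-22))*(-85/48 - 242) = (296 - 1*22)*(-11701/48) = (296 - 22)*(-11701/48) = 274*(-11701/48) = -1603037/24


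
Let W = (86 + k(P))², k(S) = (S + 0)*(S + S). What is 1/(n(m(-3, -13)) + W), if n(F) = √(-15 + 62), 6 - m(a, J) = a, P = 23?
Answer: 1308736/1712789917649 - √47/1712789917649 ≈ 7.6409e-7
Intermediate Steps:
m(a, J) = 6 - a
n(F) = √47
k(S) = 2*S² (k(S) = S*(2*S) = 2*S²)
W = 1308736 (W = (86 + 2*23²)² = (86 + 2*529)² = (86 + 1058)² = 1144² = 1308736)
1/(n(m(-3, -13)) + W) = 1/(√47 + 1308736) = 1/(1308736 + √47)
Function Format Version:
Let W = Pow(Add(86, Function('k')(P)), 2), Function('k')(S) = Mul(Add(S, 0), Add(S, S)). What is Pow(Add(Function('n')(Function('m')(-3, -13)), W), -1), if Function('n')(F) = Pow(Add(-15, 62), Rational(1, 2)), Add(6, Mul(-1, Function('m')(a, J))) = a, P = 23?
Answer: Add(Rational(1308736, 1712789917649), Mul(Rational(-1, 1712789917649), Pow(47, Rational(1, 2)))) ≈ 7.6409e-7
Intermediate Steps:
Function('m')(a, J) = Add(6, Mul(-1, a))
Function('n')(F) = Pow(47, Rational(1, 2))
Function('k')(S) = Mul(2, Pow(S, 2)) (Function('k')(S) = Mul(S, Mul(2, S)) = Mul(2, Pow(S, 2)))
W = 1308736 (W = Pow(Add(86, Mul(2, Pow(23, 2))), 2) = Pow(Add(86, Mul(2, 529)), 2) = Pow(Add(86, 1058), 2) = Pow(1144, 2) = 1308736)
Pow(Add(Function('n')(Function('m')(-3, -13)), W), -1) = Pow(Add(Pow(47, Rational(1, 2)), 1308736), -1) = Pow(Add(1308736, Pow(47, Rational(1, 2))), -1)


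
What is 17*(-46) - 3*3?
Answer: -791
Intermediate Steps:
17*(-46) - 3*3 = -782 - 9 = -791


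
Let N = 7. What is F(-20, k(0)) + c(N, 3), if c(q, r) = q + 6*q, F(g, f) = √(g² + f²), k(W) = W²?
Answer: 69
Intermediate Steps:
F(g, f) = √(f² + g²)
c(q, r) = 7*q
F(-20, k(0)) + c(N, 3) = √((0²)² + (-20)²) + 7*7 = √(0² + 400) + 49 = √(0 + 400) + 49 = √400 + 49 = 20 + 49 = 69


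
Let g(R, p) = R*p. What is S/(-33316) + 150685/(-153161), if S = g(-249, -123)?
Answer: -9711083407/5102711876 ≈ -1.9031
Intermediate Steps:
S = 30627 (S = -249*(-123) = 30627)
S/(-33316) + 150685/(-153161) = 30627/(-33316) + 150685/(-153161) = 30627*(-1/33316) + 150685*(-1/153161) = -30627/33316 - 150685/153161 = -9711083407/5102711876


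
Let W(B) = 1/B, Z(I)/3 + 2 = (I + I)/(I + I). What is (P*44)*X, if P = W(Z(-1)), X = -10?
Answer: 440/3 ≈ 146.67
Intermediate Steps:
Z(I) = -3 (Z(I) = -6 + 3*((I + I)/(I + I)) = -6 + 3*((2*I)/((2*I))) = -6 + 3*((2*I)*(1/(2*I))) = -6 + 3*1 = -6 + 3 = -3)
W(B) = 1/B
P = -⅓ (P = 1/(-3) = -⅓ ≈ -0.33333)
(P*44)*X = -⅓*44*(-10) = -44/3*(-10) = 440/3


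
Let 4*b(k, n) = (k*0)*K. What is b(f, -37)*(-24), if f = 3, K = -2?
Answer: 0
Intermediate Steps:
b(k, n) = 0 (b(k, n) = ((k*0)*(-2))/4 = (0*(-2))/4 = (¼)*0 = 0)
b(f, -37)*(-24) = 0*(-24) = 0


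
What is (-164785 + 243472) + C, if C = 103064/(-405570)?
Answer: 15956491763/202785 ≈ 78687.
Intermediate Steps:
C = -51532/202785 (C = 103064*(-1/405570) = -51532/202785 ≈ -0.25412)
(-164785 + 243472) + C = (-164785 + 243472) - 51532/202785 = 78687 - 51532/202785 = 15956491763/202785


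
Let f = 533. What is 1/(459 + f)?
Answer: 1/992 ≈ 0.0010081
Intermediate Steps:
1/(459 + f) = 1/(459 + 533) = 1/992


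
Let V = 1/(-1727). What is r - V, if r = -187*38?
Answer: -12272061/1727 ≈ -7106.0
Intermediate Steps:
V = -1/1727 ≈ -0.00057904
r = -7106
r - V = -7106 - 1*(-1/1727) = -7106 + 1/1727 = -12272061/1727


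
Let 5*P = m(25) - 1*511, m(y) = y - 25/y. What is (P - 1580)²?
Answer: 70341769/25 ≈ 2.8137e+6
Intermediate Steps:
P = -487/5 (P = ((25 - 25/25) - 1*511)/5 = ((25 - 25*1/25) - 511)/5 = ((25 - 1) - 511)/5 = (24 - 511)/5 = (⅕)*(-487) = -487/5 ≈ -97.400)
(P - 1580)² = (-487/5 - 1580)² = (-8387/5)² = 70341769/25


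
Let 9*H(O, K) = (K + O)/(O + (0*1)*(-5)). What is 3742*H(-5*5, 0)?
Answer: 3742/9 ≈ 415.78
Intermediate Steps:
H(O, K) = (K + O)/(9*O) (H(O, K) = ((K + O)/(O + (0*1)*(-5)))/9 = ((K + O)/(O + 0*(-5)))/9 = ((K + O)/(O + 0))/9 = ((K + O)/O)/9 = (K + O)/(9*O))
3742*H(-5*5, 0) = 3742*((0 - 5*5)/(9*((-5*5)))) = 3742*((1/9)*(0 - 25)/(-25)) = 3742*((1/9)*(-1/25)*(-25)) = 3742*(1/9) = 3742/9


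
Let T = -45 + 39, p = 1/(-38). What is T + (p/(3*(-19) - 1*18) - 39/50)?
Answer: -9661/1425 ≈ -6.7796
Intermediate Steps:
p = -1/38 ≈ -0.026316
T = -6
T + (p/(3*(-19) - 1*18) - 39/50) = -6 + (-1/(38*(3*(-19) - 1*18)) - 39/50) = -6 + (-1/(38*(-57 - 18)) - 39*1/50) = -6 + (-1/38/(-75) - 39/50) = -6 + (-1/38*(-1/75) - 39/50) = -6 + (1/2850 - 39/50) = -6 - 1111/1425 = -9661/1425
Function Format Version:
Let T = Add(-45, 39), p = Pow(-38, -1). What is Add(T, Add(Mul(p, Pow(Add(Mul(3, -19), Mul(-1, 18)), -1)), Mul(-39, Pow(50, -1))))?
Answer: Rational(-9661, 1425) ≈ -6.7796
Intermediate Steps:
p = Rational(-1, 38) ≈ -0.026316
T = -6
Add(T, Add(Mul(p, Pow(Add(Mul(3, -19), Mul(-1, 18)), -1)), Mul(-39, Pow(50, -1)))) = Add(-6, Add(Mul(Rational(-1, 38), Pow(Add(Mul(3, -19), Mul(-1, 18)), -1)), Mul(-39, Pow(50, -1)))) = Add(-6, Add(Mul(Rational(-1, 38), Pow(Add(-57, -18), -1)), Mul(-39, Rational(1, 50)))) = Add(-6, Add(Mul(Rational(-1, 38), Pow(-75, -1)), Rational(-39, 50))) = Add(-6, Add(Mul(Rational(-1, 38), Rational(-1, 75)), Rational(-39, 50))) = Add(-6, Add(Rational(1, 2850), Rational(-39, 50))) = Add(-6, Rational(-1111, 1425)) = Rational(-9661, 1425)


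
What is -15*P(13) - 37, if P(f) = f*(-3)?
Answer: 548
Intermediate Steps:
P(f) = -3*f
-15*P(13) - 37 = -(-45)*13 - 37 = -15*(-39) - 37 = 585 - 37 = 548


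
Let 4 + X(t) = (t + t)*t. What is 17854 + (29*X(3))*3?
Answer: 19072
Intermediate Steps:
X(t) = -4 + 2*t**2 (X(t) = -4 + (t + t)*t = -4 + (2*t)*t = -4 + 2*t**2)
17854 + (29*X(3))*3 = 17854 + (29*(-4 + 2*3**2))*3 = 17854 + (29*(-4 + 2*9))*3 = 17854 + (29*(-4 + 18))*3 = 17854 + (29*14)*3 = 17854 + 406*3 = 17854 + 1218 = 19072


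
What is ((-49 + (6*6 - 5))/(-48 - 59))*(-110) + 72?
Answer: 5724/107 ≈ 53.495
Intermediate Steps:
((-49 + (6*6 - 5))/(-48 - 59))*(-110) + 72 = ((-49 + (36 - 5))/(-107))*(-110) + 72 = ((-49 + 31)*(-1/107))*(-110) + 72 = -18*(-1/107)*(-110) + 72 = (18/107)*(-110) + 72 = -1980/107 + 72 = 5724/107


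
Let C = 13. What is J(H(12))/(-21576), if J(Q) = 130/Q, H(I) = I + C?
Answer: -13/53940 ≈ -0.00024101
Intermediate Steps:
H(I) = 13 + I (H(I) = I + 13 = 13 + I)
J(H(12))/(-21576) = (130/(13 + 12))/(-21576) = (130/25)*(-1/21576) = (130*(1/25))*(-1/21576) = (26/5)*(-1/21576) = -13/53940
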